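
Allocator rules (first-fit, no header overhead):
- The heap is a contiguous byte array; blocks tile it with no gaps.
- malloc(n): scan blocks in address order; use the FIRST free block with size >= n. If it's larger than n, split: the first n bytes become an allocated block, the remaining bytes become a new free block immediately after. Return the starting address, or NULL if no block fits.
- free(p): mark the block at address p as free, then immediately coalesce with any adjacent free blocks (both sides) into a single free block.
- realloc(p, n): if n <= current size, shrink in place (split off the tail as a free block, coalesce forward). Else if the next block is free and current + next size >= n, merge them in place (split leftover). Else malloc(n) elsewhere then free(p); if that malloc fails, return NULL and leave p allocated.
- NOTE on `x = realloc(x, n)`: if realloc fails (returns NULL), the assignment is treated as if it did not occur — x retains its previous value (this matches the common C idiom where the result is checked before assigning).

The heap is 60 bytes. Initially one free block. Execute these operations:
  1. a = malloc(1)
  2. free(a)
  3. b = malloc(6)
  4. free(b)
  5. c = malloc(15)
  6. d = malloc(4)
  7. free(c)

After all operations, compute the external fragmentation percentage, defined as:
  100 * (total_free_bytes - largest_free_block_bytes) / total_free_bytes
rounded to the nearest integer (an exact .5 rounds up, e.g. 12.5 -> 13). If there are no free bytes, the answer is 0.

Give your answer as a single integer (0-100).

Answer: 27

Derivation:
Op 1: a = malloc(1) -> a = 0; heap: [0-0 ALLOC][1-59 FREE]
Op 2: free(a) -> (freed a); heap: [0-59 FREE]
Op 3: b = malloc(6) -> b = 0; heap: [0-5 ALLOC][6-59 FREE]
Op 4: free(b) -> (freed b); heap: [0-59 FREE]
Op 5: c = malloc(15) -> c = 0; heap: [0-14 ALLOC][15-59 FREE]
Op 6: d = malloc(4) -> d = 15; heap: [0-14 ALLOC][15-18 ALLOC][19-59 FREE]
Op 7: free(c) -> (freed c); heap: [0-14 FREE][15-18 ALLOC][19-59 FREE]
Free blocks: [15 41] total_free=56 largest=41 -> 100*(56-41)/56 = 1500/56 ≈ 26.786 -> rounds to 27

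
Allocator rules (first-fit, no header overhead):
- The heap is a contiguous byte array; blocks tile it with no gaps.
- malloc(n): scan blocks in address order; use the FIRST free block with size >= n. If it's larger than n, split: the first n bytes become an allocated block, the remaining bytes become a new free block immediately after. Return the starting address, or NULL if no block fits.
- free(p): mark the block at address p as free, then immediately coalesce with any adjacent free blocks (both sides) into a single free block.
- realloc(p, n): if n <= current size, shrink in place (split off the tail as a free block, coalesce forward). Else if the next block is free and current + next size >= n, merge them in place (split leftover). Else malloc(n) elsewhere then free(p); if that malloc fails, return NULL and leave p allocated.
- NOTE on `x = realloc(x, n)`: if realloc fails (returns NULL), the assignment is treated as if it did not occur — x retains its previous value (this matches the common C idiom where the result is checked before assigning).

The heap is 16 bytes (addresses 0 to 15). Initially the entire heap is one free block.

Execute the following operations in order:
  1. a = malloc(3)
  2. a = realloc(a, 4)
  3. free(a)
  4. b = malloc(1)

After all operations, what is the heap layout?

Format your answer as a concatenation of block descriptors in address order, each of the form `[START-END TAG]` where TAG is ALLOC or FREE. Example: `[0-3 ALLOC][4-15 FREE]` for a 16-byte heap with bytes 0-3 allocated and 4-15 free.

Op 1: a = malloc(3) -> a = 0; heap: [0-2 ALLOC][3-15 FREE]
Op 2: a = realloc(a, 4) -> a = 0; heap: [0-3 ALLOC][4-15 FREE]
Op 3: free(a) -> (freed a); heap: [0-15 FREE]
Op 4: b = malloc(1) -> b = 0; heap: [0-0 ALLOC][1-15 FREE]

Answer: [0-0 ALLOC][1-15 FREE]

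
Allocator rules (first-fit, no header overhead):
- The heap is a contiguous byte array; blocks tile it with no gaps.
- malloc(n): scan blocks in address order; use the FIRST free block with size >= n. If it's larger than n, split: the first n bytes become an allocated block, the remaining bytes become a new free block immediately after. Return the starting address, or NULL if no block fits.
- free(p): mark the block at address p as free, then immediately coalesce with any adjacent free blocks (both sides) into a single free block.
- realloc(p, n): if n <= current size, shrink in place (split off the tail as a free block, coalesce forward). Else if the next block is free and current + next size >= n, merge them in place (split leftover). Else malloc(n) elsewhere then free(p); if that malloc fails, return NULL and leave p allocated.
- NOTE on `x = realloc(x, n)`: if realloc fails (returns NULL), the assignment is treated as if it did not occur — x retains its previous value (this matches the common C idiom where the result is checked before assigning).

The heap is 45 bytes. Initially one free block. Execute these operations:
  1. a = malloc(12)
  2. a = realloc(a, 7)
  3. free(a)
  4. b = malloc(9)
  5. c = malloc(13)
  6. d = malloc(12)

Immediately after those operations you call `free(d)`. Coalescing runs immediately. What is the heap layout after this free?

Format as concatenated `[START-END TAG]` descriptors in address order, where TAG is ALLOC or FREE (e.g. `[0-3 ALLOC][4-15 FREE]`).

Answer: [0-8 ALLOC][9-21 ALLOC][22-44 FREE]

Derivation:
Op 1: a = malloc(12) -> a = 0; heap: [0-11 ALLOC][12-44 FREE]
Op 2: a = realloc(a, 7) -> a = 0; heap: [0-6 ALLOC][7-44 FREE]
Op 3: free(a) -> (freed a); heap: [0-44 FREE]
Op 4: b = malloc(9) -> b = 0; heap: [0-8 ALLOC][9-44 FREE]
Op 5: c = malloc(13) -> c = 9; heap: [0-8 ALLOC][9-21 ALLOC][22-44 FREE]
Op 6: d = malloc(12) -> d = 22; heap: [0-8 ALLOC][9-21 ALLOC][22-33 ALLOC][34-44 FREE]
free(d): d = 22 -> block [22-33 ALLOC]; mark free, coalesce with adjacent free neighbors -> [0-8 ALLOC][9-21 ALLOC][22-44 FREE]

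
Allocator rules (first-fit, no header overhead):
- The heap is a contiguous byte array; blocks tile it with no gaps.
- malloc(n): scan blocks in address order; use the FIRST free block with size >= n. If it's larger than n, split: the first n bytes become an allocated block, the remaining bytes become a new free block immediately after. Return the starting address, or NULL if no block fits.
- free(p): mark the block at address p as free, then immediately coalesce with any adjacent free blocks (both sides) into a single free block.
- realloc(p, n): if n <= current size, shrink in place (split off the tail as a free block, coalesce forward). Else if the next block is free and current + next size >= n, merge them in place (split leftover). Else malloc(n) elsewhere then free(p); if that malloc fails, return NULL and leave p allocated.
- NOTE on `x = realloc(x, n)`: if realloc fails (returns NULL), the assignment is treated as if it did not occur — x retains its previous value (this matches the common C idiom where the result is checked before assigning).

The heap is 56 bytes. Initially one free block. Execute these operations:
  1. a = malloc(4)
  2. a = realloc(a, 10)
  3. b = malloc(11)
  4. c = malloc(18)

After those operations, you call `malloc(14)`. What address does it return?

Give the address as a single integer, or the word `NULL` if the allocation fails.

Answer: 39

Derivation:
Op 1: a = malloc(4) -> a = 0; heap: [0-3 ALLOC][4-55 FREE]
Op 2: a = realloc(a, 10) -> a = 0; heap: [0-9 ALLOC][10-55 FREE]
Op 3: b = malloc(11) -> b = 10; heap: [0-9 ALLOC][10-20 ALLOC][21-55 FREE]
Op 4: c = malloc(18) -> c = 21; heap: [0-9 ALLOC][10-20 ALLOC][21-38 ALLOC][39-55 FREE]
malloc(14): first-fit scan over [0-9 ALLOC][10-20 ALLOC][21-38 ALLOC][39-55 FREE] -> 39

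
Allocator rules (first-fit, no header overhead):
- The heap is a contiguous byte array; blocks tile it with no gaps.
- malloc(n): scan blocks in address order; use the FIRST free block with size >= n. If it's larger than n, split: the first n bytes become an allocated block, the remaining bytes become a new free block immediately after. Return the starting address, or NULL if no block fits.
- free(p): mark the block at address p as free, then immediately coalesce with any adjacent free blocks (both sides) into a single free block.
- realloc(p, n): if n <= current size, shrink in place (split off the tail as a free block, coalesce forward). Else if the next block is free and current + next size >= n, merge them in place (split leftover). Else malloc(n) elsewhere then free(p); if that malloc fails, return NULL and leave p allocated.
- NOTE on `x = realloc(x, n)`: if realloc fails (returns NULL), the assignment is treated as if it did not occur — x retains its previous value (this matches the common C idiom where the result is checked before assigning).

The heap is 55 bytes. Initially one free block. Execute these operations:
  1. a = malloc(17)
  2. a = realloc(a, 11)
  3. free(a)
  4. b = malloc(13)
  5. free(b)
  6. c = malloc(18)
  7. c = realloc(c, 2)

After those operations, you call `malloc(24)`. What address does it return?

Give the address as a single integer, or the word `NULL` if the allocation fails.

Answer: 2

Derivation:
Op 1: a = malloc(17) -> a = 0; heap: [0-16 ALLOC][17-54 FREE]
Op 2: a = realloc(a, 11) -> a = 0; heap: [0-10 ALLOC][11-54 FREE]
Op 3: free(a) -> (freed a); heap: [0-54 FREE]
Op 4: b = malloc(13) -> b = 0; heap: [0-12 ALLOC][13-54 FREE]
Op 5: free(b) -> (freed b); heap: [0-54 FREE]
Op 6: c = malloc(18) -> c = 0; heap: [0-17 ALLOC][18-54 FREE]
Op 7: c = realloc(c, 2) -> c = 0; heap: [0-1 ALLOC][2-54 FREE]
malloc(24): first-fit scan over [0-1 ALLOC][2-54 FREE] -> 2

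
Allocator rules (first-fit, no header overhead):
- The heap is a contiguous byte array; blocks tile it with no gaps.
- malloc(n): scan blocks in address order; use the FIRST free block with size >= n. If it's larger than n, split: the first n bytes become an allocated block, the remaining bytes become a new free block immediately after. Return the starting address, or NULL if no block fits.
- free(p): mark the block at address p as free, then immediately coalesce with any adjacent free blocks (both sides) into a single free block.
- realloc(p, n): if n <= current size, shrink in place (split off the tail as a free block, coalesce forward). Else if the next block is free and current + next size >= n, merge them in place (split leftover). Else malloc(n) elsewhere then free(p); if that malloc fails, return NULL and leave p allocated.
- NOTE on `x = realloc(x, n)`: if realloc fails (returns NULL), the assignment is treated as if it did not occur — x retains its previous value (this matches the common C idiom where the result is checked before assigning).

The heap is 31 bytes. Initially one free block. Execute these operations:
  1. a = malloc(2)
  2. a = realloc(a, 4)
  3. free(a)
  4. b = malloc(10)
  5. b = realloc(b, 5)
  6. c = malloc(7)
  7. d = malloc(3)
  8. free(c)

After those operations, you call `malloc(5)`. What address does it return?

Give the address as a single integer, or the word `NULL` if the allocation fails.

Answer: 5

Derivation:
Op 1: a = malloc(2) -> a = 0; heap: [0-1 ALLOC][2-30 FREE]
Op 2: a = realloc(a, 4) -> a = 0; heap: [0-3 ALLOC][4-30 FREE]
Op 3: free(a) -> (freed a); heap: [0-30 FREE]
Op 4: b = malloc(10) -> b = 0; heap: [0-9 ALLOC][10-30 FREE]
Op 5: b = realloc(b, 5) -> b = 0; heap: [0-4 ALLOC][5-30 FREE]
Op 6: c = malloc(7) -> c = 5; heap: [0-4 ALLOC][5-11 ALLOC][12-30 FREE]
Op 7: d = malloc(3) -> d = 12; heap: [0-4 ALLOC][5-11 ALLOC][12-14 ALLOC][15-30 FREE]
Op 8: free(c) -> (freed c); heap: [0-4 ALLOC][5-11 FREE][12-14 ALLOC][15-30 FREE]
malloc(5): first-fit scan over [0-4 ALLOC][5-11 FREE][12-14 ALLOC][15-30 FREE] -> 5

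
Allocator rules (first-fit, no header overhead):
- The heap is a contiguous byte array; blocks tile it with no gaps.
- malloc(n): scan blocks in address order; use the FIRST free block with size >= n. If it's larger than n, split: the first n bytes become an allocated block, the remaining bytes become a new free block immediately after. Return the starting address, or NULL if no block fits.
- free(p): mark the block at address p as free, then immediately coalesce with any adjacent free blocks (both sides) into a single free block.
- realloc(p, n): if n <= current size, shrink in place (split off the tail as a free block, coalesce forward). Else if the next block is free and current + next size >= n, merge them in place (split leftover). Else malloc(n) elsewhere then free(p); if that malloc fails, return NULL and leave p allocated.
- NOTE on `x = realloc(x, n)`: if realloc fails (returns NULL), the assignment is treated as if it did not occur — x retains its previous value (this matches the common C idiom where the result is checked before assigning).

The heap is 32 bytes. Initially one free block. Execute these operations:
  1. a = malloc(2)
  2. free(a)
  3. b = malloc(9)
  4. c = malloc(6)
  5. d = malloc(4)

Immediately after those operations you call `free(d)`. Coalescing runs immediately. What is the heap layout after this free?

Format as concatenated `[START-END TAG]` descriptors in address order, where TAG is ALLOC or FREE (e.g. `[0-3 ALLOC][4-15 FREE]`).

Op 1: a = malloc(2) -> a = 0; heap: [0-1 ALLOC][2-31 FREE]
Op 2: free(a) -> (freed a); heap: [0-31 FREE]
Op 3: b = malloc(9) -> b = 0; heap: [0-8 ALLOC][9-31 FREE]
Op 4: c = malloc(6) -> c = 9; heap: [0-8 ALLOC][9-14 ALLOC][15-31 FREE]
Op 5: d = malloc(4) -> d = 15; heap: [0-8 ALLOC][9-14 ALLOC][15-18 ALLOC][19-31 FREE]
free(d): d = 15 -> block [15-18 ALLOC]; mark free, coalesce with adjacent free neighbors -> [0-8 ALLOC][9-14 ALLOC][15-31 FREE]

Answer: [0-8 ALLOC][9-14 ALLOC][15-31 FREE]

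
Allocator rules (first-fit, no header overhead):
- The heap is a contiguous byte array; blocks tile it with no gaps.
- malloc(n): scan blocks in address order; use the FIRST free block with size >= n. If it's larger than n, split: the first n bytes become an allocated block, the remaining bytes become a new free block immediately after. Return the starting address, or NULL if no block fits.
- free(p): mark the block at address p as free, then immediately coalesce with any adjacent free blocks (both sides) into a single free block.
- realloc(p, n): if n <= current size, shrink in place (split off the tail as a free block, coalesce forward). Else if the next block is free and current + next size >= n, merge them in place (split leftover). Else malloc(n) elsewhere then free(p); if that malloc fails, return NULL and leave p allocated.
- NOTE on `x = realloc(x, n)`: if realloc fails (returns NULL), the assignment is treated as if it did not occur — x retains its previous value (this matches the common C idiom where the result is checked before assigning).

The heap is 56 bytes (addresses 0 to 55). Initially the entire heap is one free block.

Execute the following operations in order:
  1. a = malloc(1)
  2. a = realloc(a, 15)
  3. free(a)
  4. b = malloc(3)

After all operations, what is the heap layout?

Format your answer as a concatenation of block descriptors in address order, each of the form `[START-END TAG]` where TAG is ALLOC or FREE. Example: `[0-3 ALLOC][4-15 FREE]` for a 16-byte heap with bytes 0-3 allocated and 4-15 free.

Op 1: a = malloc(1) -> a = 0; heap: [0-0 ALLOC][1-55 FREE]
Op 2: a = realloc(a, 15) -> a = 0; heap: [0-14 ALLOC][15-55 FREE]
Op 3: free(a) -> (freed a); heap: [0-55 FREE]
Op 4: b = malloc(3) -> b = 0; heap: [0-2 ALLOC][3-55 FREE]

Answer: [0-2 ALLOC][3-55 FREE]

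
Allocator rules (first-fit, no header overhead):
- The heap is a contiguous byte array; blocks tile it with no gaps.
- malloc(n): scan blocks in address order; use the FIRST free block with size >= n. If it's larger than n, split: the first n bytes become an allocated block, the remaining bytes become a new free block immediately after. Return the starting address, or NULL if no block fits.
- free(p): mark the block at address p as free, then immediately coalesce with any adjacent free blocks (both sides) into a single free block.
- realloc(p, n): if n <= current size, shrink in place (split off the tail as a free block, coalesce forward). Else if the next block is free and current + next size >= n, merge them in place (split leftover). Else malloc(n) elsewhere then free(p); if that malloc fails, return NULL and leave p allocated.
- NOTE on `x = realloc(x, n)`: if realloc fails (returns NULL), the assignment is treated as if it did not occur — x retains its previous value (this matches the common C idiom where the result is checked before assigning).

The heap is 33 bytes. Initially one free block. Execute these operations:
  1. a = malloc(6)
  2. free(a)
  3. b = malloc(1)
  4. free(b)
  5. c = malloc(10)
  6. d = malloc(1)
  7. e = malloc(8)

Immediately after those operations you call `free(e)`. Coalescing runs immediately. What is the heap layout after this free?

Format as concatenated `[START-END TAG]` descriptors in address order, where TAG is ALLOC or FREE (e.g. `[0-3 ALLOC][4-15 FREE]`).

Op 1: a = malloc(6) -> a = 0; heap: [0-5 ALLOC][6-32 FREE]
Op 2: free(a) -> (freed a); heap: [0-32 FREE]
Op 3: b = malloc(1) -> b = 0; heap: [0-0 ALLOC][1-32 FREE]
Op 4: free(b) -> (freed b); heap: [0-32 FREE]
Op 5: c = malloc(10) -> c = 0; heap: [0-9 ALLOC][10-32 FREE]
Op 6: d = malloc(1) -> d = 10; heap: [0-9 ALLOC][10-10 ALLOC][11-32 FREE]
Op 7: e = malloc(8) -> e = 11; heap: [0-9 ALLOC][10-10 ALLOC][11-18 ALLOC][19-32 FREE]
free(e): e = 11 -> block [11-18 ALLOC]; mark free, coalesce with adjacent free neighbors -> [0-9 ALLOC][10-10 ALLOC][11-32 FREE]

Answer: [0-9 ALLOC][10-10 ALLOC][11-32 FREE]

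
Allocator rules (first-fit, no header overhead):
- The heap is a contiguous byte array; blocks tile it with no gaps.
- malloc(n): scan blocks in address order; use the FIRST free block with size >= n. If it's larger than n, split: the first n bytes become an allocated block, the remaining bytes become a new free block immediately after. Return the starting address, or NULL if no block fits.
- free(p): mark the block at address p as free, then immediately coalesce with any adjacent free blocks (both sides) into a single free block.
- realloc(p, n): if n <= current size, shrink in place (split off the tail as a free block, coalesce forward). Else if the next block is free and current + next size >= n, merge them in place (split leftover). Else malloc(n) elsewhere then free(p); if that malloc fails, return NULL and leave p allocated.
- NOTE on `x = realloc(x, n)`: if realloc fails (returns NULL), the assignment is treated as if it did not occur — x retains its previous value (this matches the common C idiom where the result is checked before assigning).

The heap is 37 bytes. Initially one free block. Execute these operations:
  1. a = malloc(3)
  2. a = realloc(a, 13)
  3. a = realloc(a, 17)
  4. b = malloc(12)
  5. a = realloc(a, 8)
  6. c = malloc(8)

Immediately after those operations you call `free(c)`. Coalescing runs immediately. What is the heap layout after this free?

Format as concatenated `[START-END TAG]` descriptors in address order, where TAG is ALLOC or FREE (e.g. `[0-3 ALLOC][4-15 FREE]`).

Answer: [0-7 ALLOC][8-16 FREE][17-28 ALLOC][29-36 FREE]

Derivation:
Op 1: a = malloc(3) -> a = 0; heap: [0-2 ALLOC][3-36 FREE]
Op 2: a = realloc(a, 13) -> a = 0; heap: [0-12 ALLOC][13-36 FREE]
Op 3: a = realloc(a, 17) -> a = 0; heap: [0-16 ALLOC][17-36 FREE]
Op 4: b = malloc(12) -> b = 17; heap: [0-16 ALLOC][17-28 ALLOC][29-36 FREE]
Op 5: a = realloc(a, 8) -> a = 0; heap: [0-7 ALLOC][8-16 FREE][17-28 ALLOC][29-36 FREE]
Op 6: c = malloc(8) -> c = 8; heap: [0-7 ALLOC][8-15 ALLOC][16-16 FREE][17-28 ALLOC][29-36 FREE]
free(c): c = 8 -> block [8-15 ALLOC]; mark free, coalesce with adjacent free neighbors -> [0-7 ALLOC][8-16 FREE][17-28 ALLOC][29-36 FREE]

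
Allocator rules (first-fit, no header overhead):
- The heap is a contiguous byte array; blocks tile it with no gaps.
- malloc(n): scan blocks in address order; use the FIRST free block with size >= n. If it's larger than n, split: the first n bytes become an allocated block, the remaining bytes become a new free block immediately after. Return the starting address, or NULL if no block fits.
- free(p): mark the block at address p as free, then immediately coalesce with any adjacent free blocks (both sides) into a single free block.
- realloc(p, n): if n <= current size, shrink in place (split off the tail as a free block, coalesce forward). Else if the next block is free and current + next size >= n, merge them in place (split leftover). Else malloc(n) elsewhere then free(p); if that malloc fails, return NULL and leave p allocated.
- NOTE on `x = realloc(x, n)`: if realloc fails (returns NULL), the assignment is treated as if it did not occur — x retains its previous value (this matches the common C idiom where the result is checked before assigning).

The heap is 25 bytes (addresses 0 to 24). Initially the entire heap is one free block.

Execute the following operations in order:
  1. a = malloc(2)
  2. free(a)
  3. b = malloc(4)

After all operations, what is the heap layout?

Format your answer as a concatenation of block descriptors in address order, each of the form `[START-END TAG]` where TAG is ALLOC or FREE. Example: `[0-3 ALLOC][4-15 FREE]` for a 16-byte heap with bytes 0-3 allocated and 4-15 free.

Answer: [0-3 ALLOC][4-24 FREE]

Derivation:
Op 1: a = malloc(2) -> a = 0; heap: [0-1 ALLOC][2-24 FREE]
Op 2: free(a) -> (freed a); heap: [0-24 FREE]
Op 3: b = malloc(4) -> b = 0; heap: [0-3 ALLOC][4-24 FREE]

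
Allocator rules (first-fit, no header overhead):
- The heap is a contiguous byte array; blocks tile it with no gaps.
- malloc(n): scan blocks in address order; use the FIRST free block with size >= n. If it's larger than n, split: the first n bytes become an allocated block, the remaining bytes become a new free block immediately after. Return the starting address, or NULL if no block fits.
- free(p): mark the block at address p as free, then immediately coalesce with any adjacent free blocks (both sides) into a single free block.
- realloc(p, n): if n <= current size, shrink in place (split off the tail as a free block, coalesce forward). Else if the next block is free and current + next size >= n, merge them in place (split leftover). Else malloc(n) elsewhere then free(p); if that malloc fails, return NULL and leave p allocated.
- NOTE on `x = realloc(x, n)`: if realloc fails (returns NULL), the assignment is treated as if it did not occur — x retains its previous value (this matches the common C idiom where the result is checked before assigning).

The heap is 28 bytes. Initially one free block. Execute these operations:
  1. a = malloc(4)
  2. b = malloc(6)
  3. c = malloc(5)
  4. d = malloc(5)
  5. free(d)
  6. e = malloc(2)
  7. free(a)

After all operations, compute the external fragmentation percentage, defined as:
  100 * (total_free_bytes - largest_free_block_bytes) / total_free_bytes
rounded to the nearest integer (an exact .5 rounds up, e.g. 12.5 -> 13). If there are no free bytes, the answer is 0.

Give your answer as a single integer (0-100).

Op 1: a = malloc(4) -> a = 0; heap: [0-3 ALLOC][4-27 FREE]
Op 2: b = malloc(6) -> b = 4; heap: [0-3 ALLOC][4-9 ALLOC][10-27 FREE]
Op 3: c = malloc(5) -> c = 10; heap: [0-3 ALLOC][4-9 ALLOC][10-14 ALLOC][15-27 FREE]
Op 4: d = malloc(5) -> d = 15; heap: [0-3 ALLOC][4-9 ALLOC][10-14 ALLOC][15-19 ALLOC][20-27 FREE]
Op 5: free(d) -> (freed d); heap: [0-3 ALLOC][4-9 ALLOC][10-14 ALLOC][15-27 FREE]
Op 6: e = malloc(2) -> e = 15; heap: [0-3 ALLOC][4-9 ALLOC][10-14 ALLOC][15-16 ALLOC][17-27 FREE]
Op 7: free(a) -> (freed a); heap: [0-3 FREE][4-9 ALLOC][10-14 ALLOC][15-16 ALLOC][17-27 FREE]
Free blocks: [4 11] total_free=15 largest=11 -> 100*(15-11)/15 = 400/15 ≈ 26.667 -> rounds to 27

Answer: 27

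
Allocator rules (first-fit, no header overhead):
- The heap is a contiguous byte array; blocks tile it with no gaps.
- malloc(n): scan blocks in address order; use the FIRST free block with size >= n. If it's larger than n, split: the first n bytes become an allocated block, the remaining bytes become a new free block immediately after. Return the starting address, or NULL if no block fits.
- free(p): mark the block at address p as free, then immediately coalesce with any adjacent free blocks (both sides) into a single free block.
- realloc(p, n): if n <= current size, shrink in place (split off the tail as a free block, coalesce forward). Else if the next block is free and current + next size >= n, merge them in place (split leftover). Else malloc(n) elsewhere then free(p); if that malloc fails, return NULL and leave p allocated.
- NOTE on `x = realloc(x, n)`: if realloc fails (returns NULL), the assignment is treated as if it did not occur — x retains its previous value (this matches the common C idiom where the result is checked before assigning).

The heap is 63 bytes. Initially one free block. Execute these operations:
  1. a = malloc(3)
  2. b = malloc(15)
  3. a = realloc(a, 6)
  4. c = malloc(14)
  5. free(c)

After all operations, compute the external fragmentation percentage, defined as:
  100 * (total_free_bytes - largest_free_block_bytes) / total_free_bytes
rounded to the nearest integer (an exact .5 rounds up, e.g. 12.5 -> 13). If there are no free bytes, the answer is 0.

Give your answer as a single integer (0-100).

Op 1: a = malloc(3) -> a = 0; heap: [0-2 ALLOC][3-62 FREE]
Op 2: b = malloc(15) -> b = 3; heap: [0-2 ALLOC][3-17 ALLOC][18-62 FREE]
Op 3: a = realloc(a, 6) -> a = 18; heap: [0-2 FREE][3-17 ALLOC][18-23 ALLOC][24-62 FREE]
Op 4: c = malloc(14) -> c = 24; heap: [0-2 FREE][3-17 ALLOC][18-23 ALLOC][24-37 ALLOC][38-62 FREE]
Op 5: free(c) -> (freed c); heap: [0-2 FREE][3-17 ALLOC][18-23 ALLOC][24-62 FREE]
Free blocks: [3 39] total_free=42 largest=39 -> 100*(42-39)/42 = 300/42 ≈ 7.143 -> rounds to 7

Answer: 7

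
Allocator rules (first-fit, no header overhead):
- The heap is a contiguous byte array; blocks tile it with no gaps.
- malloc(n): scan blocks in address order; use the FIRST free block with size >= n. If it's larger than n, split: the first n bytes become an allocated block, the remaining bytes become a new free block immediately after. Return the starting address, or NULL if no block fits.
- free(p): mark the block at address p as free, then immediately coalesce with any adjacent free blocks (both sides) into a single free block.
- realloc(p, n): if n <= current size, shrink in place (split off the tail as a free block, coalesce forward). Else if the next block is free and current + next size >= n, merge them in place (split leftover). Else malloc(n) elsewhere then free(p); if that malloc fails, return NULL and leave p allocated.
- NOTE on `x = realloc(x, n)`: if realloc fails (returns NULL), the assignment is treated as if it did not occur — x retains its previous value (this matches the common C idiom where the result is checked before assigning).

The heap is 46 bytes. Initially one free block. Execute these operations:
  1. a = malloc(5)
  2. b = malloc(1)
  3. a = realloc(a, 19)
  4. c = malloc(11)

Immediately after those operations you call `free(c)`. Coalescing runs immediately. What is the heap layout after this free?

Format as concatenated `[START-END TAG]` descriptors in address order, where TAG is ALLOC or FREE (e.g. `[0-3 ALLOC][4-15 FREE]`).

Op 1: a = malloc(5) -> a = 0; heap: [0-4 ALLOC][5-45 FREE]
Op 2: b = malloc(1) -> b = 5; heap: [0-4 ALLOC][5-5 ALLOC][6-45 FREE]
Op 3: a = realloc(a, 19) -> a = 6; heap: [0-4 FREE][5-5 ALLOC][6-24 ALLOC][25-45 FREE]
Op 4: c = malloc(11) -> c = 25; heap: [0-4 FREE][5-5 ALLOC][6-24 ALLOC][25-35 ALLOC][36-45 FREE]
free(c): c = 25 -> block [25-35 ALLOC]; mark free, coalesce with adjacent free neighbors -> [0-4 FREE][5-5 ALLOC][6-24 ALLOC][25-45 FREE]

Answer: [0-4 FREE][5-5 ALLOC][6-24 ALLOC][25-45 FREE]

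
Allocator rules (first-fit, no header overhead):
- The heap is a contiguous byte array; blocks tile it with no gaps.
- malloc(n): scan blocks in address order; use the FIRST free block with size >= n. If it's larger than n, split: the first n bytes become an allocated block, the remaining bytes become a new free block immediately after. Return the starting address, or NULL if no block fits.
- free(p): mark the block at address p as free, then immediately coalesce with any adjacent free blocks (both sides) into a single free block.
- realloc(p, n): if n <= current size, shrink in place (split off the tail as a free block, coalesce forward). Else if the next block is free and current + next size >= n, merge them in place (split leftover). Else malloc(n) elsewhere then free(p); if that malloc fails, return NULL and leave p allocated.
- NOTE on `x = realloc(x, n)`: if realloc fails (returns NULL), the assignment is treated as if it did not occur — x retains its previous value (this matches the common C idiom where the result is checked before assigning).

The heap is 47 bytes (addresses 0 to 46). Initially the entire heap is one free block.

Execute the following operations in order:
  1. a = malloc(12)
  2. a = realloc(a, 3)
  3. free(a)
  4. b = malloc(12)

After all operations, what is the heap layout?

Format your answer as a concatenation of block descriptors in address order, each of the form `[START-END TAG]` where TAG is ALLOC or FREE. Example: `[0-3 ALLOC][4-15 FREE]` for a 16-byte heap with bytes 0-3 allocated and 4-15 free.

Op 1: a = malloc(12) -> a = 0; heap: [0-11 ALLOC][12-46 FREE]
Op 2: a = realloc(a, 3) -> a = 0; heap: [0-2 ALLOC][3-46 FREE]
Op 3: free(a) -> (freed a); heap: [0-46 FREE]
Op 4: b = malloc(12) -> b = 0; heap: [0-11 ALLOC][12-46 FREE]

Answer: [0-11 ALLOC][12-46 FREE]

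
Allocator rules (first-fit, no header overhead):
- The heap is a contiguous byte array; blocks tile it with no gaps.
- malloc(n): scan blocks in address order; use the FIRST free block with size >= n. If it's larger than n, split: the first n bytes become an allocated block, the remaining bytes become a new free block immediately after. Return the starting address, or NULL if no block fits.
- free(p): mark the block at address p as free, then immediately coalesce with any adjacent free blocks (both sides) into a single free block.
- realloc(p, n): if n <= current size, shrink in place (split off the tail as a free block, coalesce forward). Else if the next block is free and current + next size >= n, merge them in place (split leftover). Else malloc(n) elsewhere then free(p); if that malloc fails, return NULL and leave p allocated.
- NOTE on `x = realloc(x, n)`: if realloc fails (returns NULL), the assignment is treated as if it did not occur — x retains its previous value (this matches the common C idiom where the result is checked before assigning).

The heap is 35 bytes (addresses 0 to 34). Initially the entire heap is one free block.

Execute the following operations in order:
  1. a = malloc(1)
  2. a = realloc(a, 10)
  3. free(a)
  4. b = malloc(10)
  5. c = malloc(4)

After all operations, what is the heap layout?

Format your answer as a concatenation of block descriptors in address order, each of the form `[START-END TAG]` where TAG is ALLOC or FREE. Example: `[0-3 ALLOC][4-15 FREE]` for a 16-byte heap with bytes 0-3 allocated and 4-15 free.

Answer: [0-9 ALLOC][10-13 ALLOC][14-34 FREE]

Derivation:
Op 1: a = malloc(1) -> a = 0; heap: [0-0 ALLOC][1-34 FREE]
Op 2: a = realloc(a, 10) -> a = 0; heap: [0-9 ALLOC][10-34 FREE]
Op 3: free(a) -> (freed a); heap: [0-34 FREE]
Op 4: b = malloc(10) -> b = 0; heap: [0-9 ALLOC][10-34 FREE]
Op 5: c = malloc(4) -> c = 10; heap: [0-9 ALLOC][10-13 ALLOC][14-34 FREE]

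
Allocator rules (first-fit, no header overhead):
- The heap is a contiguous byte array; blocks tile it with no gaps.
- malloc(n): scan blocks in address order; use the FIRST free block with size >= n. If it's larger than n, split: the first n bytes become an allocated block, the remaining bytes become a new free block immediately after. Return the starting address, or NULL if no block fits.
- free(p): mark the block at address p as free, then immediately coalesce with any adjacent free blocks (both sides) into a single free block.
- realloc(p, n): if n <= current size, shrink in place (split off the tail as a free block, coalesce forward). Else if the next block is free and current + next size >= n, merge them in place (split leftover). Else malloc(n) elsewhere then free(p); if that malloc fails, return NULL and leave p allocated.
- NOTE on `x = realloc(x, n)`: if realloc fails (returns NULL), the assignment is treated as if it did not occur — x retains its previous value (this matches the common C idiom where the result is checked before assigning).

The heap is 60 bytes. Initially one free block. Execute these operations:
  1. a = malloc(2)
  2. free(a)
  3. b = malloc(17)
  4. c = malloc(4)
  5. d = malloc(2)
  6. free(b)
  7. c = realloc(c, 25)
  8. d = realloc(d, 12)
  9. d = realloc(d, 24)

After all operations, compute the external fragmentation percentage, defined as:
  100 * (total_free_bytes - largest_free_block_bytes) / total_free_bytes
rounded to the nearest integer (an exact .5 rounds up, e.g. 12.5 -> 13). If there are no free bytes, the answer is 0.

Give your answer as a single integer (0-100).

Answer: 48

Derivation:
Op 1: a = malloc(2) -> a = 0; heap: [0-1 ALLOC][2-59 FREE]
Op 2: free(a) -> (freed a); heap: [0-59 FREE]
Op 3: b = malloc(17) -> b = 0; heap: [0-16 ALLOC][17-59 FREE]
Op 4: c = malloc(4) -> c = 17; heap: [0-16 ALLOC][17-20 ALLOC][21-59 FREE]
Op 5: d = malloc(2) -> d = 21; heap: [0-16 ALLOC][17-20 ALLOC][21-22 ALLOC][23-59 FREE]
Op 6: free(b) -> (freed b); heap: [0-16 FREE][17-20 ALLOC][21-22 ALLOC][23-59 FREE]
Op 7: c = realloc(c, 25) -> c = 23; heap: [0-20 FREE][21-22 ALLOC][23-47 ALLOC][48-59 FREE]
Op 8: d = realloc(d, 12) -> d = 0; heap: [0-11 ALLOC][12-22 FREE][23-47 ALLOC][48-59 FREE]
Op 9: d = realloc(d, 24) -> NULL (d unchanged); heap: [0-11 ALLOC][12-22 FREE][23-47 ALLOC][48-59 FREE]
Free blocks: [11 12] total_free=23 largest=12 -> 100*(23-12)/23 = 1100/23 ≈ 47.826 -> rounds to 48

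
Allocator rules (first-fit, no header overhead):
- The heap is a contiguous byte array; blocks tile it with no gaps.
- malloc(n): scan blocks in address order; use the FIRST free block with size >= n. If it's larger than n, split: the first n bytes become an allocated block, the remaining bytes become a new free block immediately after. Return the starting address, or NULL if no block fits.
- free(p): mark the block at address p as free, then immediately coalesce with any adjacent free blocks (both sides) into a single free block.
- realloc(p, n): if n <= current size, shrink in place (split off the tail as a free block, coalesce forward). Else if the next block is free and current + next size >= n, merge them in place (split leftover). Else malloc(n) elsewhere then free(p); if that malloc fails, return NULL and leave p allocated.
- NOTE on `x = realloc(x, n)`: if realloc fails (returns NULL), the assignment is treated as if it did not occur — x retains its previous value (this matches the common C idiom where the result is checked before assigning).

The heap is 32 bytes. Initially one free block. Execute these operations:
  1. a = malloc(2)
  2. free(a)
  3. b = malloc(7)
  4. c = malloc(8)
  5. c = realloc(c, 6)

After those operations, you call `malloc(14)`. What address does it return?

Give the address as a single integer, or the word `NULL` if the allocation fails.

Answer: 13

Derivation:
Op 1: a = malloc(2) -> a = 0; heap: [0-1 ALLOC][2-31 FREE]
Op 2: free(a) -> (freed a); heap: [0-31 FREE]
Op 3: b = malloc(7) -> b = 0; heap: [0-6 ALLOC][7-31 FREE]
Op 4: c = malloc(8) -> c = 7; heap: [0-6 ALLOC][7-14 ALLOC][15-31 FREE]
Op 5: c = realloc(c, 6) -> c = 7; heap: [0-6 ALLOC][7-12 ALLOC][13-31 FREE]
malloc(14): first-fit scan over [0-6 ALLOC][7-12 ALLOC][13-31 FREE] -> 13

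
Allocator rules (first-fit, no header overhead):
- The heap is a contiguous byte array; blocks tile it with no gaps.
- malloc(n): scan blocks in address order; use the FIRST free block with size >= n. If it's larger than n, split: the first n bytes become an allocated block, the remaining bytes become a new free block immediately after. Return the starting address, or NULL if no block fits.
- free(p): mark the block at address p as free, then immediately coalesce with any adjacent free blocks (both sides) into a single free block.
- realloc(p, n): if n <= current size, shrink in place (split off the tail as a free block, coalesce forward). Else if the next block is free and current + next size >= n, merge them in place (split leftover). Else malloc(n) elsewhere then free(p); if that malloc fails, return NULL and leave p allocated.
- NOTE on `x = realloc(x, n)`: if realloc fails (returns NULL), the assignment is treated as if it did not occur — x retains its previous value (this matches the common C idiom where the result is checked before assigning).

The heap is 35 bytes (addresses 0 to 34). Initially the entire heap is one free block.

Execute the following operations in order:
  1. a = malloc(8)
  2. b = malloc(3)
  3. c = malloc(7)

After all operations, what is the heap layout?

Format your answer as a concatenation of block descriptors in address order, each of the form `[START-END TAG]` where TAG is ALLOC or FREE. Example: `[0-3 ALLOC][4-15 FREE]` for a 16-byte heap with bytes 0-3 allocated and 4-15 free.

Answer: [0-7 ALLOC][8-10 ALLOC][11-17 ALLOC][18-34 FREE]

Derivation:
Op 1: a = malloc(8) -> a = 0; heap: [0-7 ALLOC][8-34 FREE]
Op 2: b = malloc(3) -> b = 8; heap: [0-7 ALLOC][8-10 ALLOC][11-34 FREE]
Op 3: c = malloc(7) -> c = 11; heap: [0-7 ALLOC][8-10 ALLOC][11-17 ALLOC][18-34 FREE]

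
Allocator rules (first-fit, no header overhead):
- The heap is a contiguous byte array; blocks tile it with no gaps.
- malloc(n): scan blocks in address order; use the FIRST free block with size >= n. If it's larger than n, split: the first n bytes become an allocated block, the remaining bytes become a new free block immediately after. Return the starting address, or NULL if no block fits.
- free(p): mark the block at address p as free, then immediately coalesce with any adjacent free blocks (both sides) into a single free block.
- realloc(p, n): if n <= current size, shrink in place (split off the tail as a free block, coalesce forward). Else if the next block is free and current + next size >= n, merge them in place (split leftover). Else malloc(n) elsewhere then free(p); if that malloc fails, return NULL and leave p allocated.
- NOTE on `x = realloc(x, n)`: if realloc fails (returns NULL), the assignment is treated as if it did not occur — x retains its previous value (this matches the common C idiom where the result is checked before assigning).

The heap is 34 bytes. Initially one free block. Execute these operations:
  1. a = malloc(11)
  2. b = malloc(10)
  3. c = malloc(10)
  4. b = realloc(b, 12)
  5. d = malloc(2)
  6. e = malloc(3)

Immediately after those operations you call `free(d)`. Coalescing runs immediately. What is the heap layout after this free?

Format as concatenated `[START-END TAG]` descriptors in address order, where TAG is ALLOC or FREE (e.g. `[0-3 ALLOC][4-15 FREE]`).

Op 1: a = malloc(11) -> a = 0; heap: [0-10 ALLOC][11-33 FREE]
Op 2: b = malloc(10) -> b = 11; heap: [0-10 ALLOC][11-20 ALLOC][21-33 FREE]
Op 3: c = malloc(10) -> c = 21; heap: [0-10 ALLOC][11-20 ALLOC][21-30 ALLOC][31-33 FREE]
Op 4: b = realloc(b, 12) -> NULL (b unchanged); heap: [0-10 ALLOC][11-20 ALLOC][21-30 ALLOC][31-33 FREE]
Op 5: d = malloc(2) -> d = 31; heap: [0-10 ALLOC][11-20 ALLOC][21-30 ALLOC][31-32 ALLOC][33-33 FREE]
Op 6: e = malloc(3) -> e = NULL; heap: [0-10 ALLOC][11-20 ALLOC][21-30 ALLOC][31-32 ALLOC][33-33 FREE]
free(d): d = 31 -> block [31-32 ALLOC]; mark free, coalesce with adjacent free neighbors -> [0-10 ALLOC][11-20 ALLOC][21-30 ALLOC][31-33 FREE]

Answer: [0-10 ALLOC][11-20 ALLOC][21-30 ALLOC][31-33 FREE]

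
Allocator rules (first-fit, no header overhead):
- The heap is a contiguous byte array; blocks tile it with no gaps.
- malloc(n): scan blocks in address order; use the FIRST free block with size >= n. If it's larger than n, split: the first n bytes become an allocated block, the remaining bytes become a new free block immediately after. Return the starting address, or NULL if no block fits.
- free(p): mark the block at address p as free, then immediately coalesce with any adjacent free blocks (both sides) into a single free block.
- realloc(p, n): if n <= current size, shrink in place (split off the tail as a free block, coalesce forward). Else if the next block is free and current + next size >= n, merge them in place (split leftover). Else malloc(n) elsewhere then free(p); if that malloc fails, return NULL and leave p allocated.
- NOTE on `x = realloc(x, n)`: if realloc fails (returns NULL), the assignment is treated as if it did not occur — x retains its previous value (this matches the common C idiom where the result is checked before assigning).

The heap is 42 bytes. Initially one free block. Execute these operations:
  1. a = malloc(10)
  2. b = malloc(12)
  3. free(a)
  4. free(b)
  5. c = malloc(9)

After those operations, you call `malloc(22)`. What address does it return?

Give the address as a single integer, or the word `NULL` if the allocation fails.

Op 1: a = malloc(10) -> a = 0; heap: [0-9 ALLOC][10-41 FREE]
Op 2: b = malloc(12) -> b = 10; heap: [0-9 ALLOC][10-21 ALLOC][22-41 FREE]
Op 3: free(a) -> (freed a); heap: [0-9 FREE][10-21 ALLOC][22-41 FREE]
Op 4: free(b) -> (freed b); heap: [0-41 FREE]
Op 5: c = malloc(9) -> c = 0; heap: [0-8 ALLOC][9-41 FREE]
malloc(22): first-fit scan over [0-8 ALLOC][9-41 FREE] -> 9

Answer: 9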